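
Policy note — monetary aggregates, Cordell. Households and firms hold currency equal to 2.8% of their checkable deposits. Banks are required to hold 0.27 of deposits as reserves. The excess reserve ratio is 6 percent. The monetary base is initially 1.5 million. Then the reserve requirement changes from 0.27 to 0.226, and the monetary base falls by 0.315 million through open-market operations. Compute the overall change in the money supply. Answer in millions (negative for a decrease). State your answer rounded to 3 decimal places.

-0.428 million

Before: m₁ = (1 + 0.028) / (0.27 + 0.06 + 0.028) ≈ 2.87151, MB₁ = 1.5, so M₁ = 2.87151 × 1.5 ≈ 4.3073 million.
After: m₂ = (1 + 0.028) / (0.226 + 0.06 + 0.028) ≈ 3.27389, MB₂ = 1.5 − 0.315 = 1.185, so M₂ = 3.27389 × 1.185 ≈ 3.8796 million.
ΔM = M₂ − M₁ = 3.8796 − 4.3073 = -0.4277 million.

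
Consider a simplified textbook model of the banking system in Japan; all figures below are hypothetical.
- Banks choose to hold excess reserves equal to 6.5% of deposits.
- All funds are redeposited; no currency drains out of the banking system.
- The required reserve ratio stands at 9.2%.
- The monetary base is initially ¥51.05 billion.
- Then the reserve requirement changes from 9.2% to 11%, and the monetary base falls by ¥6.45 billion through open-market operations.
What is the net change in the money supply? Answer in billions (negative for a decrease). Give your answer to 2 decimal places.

Before: m₁ = 1 / (0.092 + 0.065) ≈ 6.36943, MB₁ = 51.05, so M₁ = 6.36943 × 51.05 ≈ 325.1594 billion.
After: m₂ = 1 / (0.11 + 0.065) ≈ 5.71429, MB₂ = 51.05 − 6.45 = 44.6, so M₂ = 5.71429 × 44.6 ≈ 254.8573 billion.
ΔM = M₂ − M₁ = 254.8573 − 325.1594 = -70.3021 billion.

-70.30 billion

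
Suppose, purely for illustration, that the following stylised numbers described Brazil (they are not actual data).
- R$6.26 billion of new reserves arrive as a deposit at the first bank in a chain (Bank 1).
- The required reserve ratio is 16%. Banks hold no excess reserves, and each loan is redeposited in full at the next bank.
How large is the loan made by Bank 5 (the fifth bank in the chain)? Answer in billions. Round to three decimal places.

R$2.618 billion

Each bank lends a fraction (1 − rr) = 0.8400 of the deposit it receives, so Bank 5 receives 6.26·0.8400^4 and lends 6.26·0.8400^5 ≈ 2.6180 billion.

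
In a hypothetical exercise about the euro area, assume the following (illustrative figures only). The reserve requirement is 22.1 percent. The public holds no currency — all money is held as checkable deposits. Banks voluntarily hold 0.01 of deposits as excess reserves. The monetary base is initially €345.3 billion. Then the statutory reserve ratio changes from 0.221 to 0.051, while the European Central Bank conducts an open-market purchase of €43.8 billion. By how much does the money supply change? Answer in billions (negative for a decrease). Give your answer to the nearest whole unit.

Before: m₁ = 1 / (0.221 + 0.01) ≈ 4.3290, MB₁ = 345.3, so M₁ = 4.3290 × 345.3 = 1494.8037 billion.
After: m₂ = 1 / (0.051 + 0.01) ≈ 16.3934, MB₂ = 345.3 + 43.8 = 389.1, so M₂ = 16.3934 × 389.1 ≈ 6378.6719 billion.
ΔM = M₂ − M₁ = 6378.6719 − 1494.8037 = 4883.8682 billion.

€4884 billion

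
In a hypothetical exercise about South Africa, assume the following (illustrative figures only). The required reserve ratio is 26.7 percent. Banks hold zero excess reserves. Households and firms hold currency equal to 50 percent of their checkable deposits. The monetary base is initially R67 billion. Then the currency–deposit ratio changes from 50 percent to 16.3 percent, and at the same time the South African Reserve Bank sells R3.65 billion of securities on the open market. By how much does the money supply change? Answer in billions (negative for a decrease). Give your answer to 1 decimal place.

Before: m₁ = (1 + 0.5) / (0.267 + 0.5) ≈ 1.9557, MB₁ = 67, so M₁ = 1.9557 × 67 = 131.0319 billion.
After: m₂ = (1 + 0.163) / (0.267 + 0.163) ≈ 2.7047, MB₂ = 67 − 3.65 = 63.35, so M₂ = 2.7047 × 63.35 ≈ 171.3427 billion.
ΔM = M₂ − M₁ = 171.3427 − 131.0319 = 40.3108 billion.

R40.3 billion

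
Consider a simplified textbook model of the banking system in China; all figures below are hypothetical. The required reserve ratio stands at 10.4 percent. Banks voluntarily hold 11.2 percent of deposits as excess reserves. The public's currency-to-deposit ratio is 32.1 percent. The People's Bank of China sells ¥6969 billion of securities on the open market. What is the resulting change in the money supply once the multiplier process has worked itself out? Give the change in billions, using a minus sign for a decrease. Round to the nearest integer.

-17143 billion

The money multiplier is m = (1 + c) / (rr + e + c) = (1 + 0.321) / (0.104 + 0.112 + 0.321) ≈ 2.45996.
The sale removes 6969 billion of base, so ΔM = m × ΔMB = 2.45996 × (−6969) ≈ -17143.4612 billion.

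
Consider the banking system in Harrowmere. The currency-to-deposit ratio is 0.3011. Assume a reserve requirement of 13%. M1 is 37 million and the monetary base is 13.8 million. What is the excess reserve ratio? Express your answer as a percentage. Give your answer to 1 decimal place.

5.4%

Using m = M/MB = 37/13.8 ≈ 2.681159. Since m = (1 + c)/(c + rr + e), the denominator satisfies c + rr + e = (1 + c)/m = (1 + 0.3011) / 2.681159 ≈ 0.485275.
With c = 0.3011 and rr = 0.13, the excess reserve ratio is 0.485275 − 0.3011 − 0.13 = 0.054175.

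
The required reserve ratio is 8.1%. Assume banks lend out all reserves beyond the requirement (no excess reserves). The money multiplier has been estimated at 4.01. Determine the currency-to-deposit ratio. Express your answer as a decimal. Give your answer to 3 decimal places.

0.224

Using m = 4.01. From m = (1 + c)/(c + rr + e), rearranging gives 1 + c = m·(c + rr + e), so c·(1 − m) = m·(rr + e) − 1.
Hence c = [m·(rr + e) − 1]/(1 − m) = [4.01 × (0.081 + 0) − 1] / (1 − 4.01) ≈ 0.224316.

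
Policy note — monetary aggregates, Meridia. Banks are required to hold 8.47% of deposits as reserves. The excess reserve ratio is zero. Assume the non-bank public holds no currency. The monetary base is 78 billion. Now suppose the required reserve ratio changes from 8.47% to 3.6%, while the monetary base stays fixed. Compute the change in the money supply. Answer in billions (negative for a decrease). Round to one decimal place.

Initially m₁ = 1 / (0.0847) ≈ 11.8064, so M₁ = 11.8064 × 78 = 920.8992 billion.
After the change m₂ = 1 / (0.036) ≈ 27.7778, so M₂ = 27.7778 × 78 = 2166.6684 billion.
ΔM = M₂ − M₁ = 2166.6684 − 920.8992 = 1245.7692 billion.

1245.8 billion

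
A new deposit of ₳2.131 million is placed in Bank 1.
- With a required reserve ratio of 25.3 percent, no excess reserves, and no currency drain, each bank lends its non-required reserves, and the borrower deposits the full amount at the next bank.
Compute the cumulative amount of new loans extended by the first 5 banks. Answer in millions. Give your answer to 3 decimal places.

₳4.828 million

Bank i lends (1 − rr)^i of the original deposit: Bank 1 lends 2.131·0.7470 ≈ 1.5919, Bank 2 lends 2.131·0.7470² ≈ 1.1891, and so on.
Summing a geometric series: total = 2.131·[0.7470·(1 − 0.7470^5) / (1 − 0.7470)] ≈ 4.8284 million.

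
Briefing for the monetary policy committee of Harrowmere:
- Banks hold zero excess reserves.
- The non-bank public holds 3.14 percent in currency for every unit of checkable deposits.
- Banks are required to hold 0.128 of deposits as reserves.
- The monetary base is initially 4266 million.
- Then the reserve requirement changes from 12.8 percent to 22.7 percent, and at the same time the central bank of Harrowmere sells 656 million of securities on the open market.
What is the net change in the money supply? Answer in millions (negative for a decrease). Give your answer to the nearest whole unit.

-13194 million

Before: m₁ = (1 + 0.0314) / (0.128 + 0.0314) ≈ 6.47051, MB₁ = 4266, so M₁ = 6.47051 × 4266 ≈ 27603.1957 million.
After: m₂ = (1 + 0.0314) / (0.227 + 0.0314) ≈ 3.99149, MB₂ = 4266 − 656 = 3610, so M₂ = 3.99149 × 3610 = 14409.2789 million.
ΔM = M₂ − M₁ = 14409.2789 − 27603.1957 = -13193.9168 million.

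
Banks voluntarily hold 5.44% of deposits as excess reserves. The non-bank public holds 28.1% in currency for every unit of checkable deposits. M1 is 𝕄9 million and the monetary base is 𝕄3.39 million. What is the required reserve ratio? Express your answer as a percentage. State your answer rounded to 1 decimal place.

14.7%

Using m = M/MB = 9/3.39 ≈ 2.654867. Since m = (1 + c)/(c + rr + e), the denominator satisfies c + rr + e = (1 + c)/m = (1 + 0.281) / 2.654867 ≈ 0.482510.
With c = 0.281 and e = 0.0544, the required reserve ratio is 0.482510 − 0.281 − 0.0544 = 0.14711.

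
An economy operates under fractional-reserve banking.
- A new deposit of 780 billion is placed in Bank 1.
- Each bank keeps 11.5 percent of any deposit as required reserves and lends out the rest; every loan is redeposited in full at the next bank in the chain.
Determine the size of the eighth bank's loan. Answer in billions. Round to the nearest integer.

Each bank lends a fraction (1 − rr) = 0.8850 of the deposit it receives, so Bank 8 receives 780·0.8850^7 and lends 780·0.8850^8 ≈ 293.5221 billion.

294 billion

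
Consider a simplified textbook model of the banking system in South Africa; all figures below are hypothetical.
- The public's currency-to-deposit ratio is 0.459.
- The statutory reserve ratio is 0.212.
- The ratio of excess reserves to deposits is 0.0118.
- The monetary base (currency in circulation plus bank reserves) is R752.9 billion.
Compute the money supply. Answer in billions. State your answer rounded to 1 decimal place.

R1608.8 billion

The money multiplier is m = (1 + c) / (rr + e + c) = (1 + 0.459) / (0.212 + 0.0118 + 0.459) ≈ 2.13679.
So M = m × MB = 2.13679 × 752.9 ≈ 1608.7892 billion.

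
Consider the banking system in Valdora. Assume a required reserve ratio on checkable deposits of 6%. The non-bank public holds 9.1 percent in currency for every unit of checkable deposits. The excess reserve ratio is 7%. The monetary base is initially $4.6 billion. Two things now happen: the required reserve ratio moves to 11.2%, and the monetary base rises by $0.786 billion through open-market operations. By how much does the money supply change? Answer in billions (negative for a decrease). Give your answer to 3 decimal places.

-1.184 billion

Before: m₁ = (1 + 0.091) / (0.06 + 0.07 + 0.091) ≈ 4.93665, MB₁ = 4.6, so M₁ = 4.93665 × 4.6 ≈ 22.7086 billion.
After: m₂ = (1 + 0.091) / (0.112 + 0.07 + 0.091) ≈ 3.99634, MB₂ = 4.6 + 0.786 = 5.386, so M₂ = 3.99634 × 5.386 ≈ 21.5243 billion.
ΔM = M₂ − M₁ = 21.5243 − 22.7086 = -1.1843 billion.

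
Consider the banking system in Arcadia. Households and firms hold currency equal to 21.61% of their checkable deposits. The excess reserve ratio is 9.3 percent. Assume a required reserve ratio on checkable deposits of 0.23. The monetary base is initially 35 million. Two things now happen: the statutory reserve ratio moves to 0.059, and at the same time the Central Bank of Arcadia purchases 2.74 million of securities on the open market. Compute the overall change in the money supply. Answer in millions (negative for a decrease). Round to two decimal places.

45.73 million

Before: m₁ = (1 + 0.2161) / (0.23 + 0.093 + 0.2161) ≈ 2.25580, MB₁ = 35, so M₁ = 2.25580 × 35 = 78.953 million.
After: m₂ = (1 + 0.2161) / (0.059 + 0.093 + 0.2161) ≈ 3.30372, MB₂ = 35 + 2.74 = 37.74, so M₂ = 3.30372 × 37.74 ≈ 124.6824 million.
ΔM = M₂ − M₁ = 124.6824 − 78.953 = 45.7294 million.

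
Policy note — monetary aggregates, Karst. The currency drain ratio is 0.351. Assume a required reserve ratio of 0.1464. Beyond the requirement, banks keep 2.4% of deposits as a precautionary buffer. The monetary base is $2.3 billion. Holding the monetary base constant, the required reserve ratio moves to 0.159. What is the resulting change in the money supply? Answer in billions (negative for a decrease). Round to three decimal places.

Initially m₁ = (1 + 0.351) / (0.1464 + 0.024 + 0.351) ≈ 2.59110, so M₁ = 2.59110 × 2.3 ≈ 5.9595 billion.
After the change m₂ = (1 + 0.351) / (0.159 + 0.024 + 0.351) ≈ 2.52996, so M₂ = 2.52996 × 2.3 ≈ 5.8189 billion.
ΔM = M₂ − M₁ = 5.8189 − 5.9595 = -0.1406 billion.

-0.141 billion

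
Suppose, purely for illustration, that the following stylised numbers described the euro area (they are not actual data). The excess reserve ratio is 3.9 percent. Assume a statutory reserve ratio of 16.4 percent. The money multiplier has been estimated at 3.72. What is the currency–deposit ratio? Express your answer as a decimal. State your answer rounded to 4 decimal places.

0.0900

Using m = 3.72. From m = (1 + c)/(c + rr + e), rearranging gives 1 + c = m·(c + rr + e), so c·(1 − m) = m·(rr + e) − 1.
Hence c = [m·(rr + e) − 1]/(1 − m) = [3.72 × (0.164 + 0.039) − 1] / (1 − 3.72) ≈ 0.090015.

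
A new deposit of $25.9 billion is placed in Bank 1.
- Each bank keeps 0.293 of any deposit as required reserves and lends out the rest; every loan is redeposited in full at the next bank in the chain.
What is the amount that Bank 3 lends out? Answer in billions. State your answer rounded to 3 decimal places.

$9.153 billion

Each bank lends a fraction (1 − rr) = 0.7070 of the deposit it receives, so Bank 3 receives 25.9·0.7070^2 and lends 25.9·0.7070^3 ≈ 9.1529 billion.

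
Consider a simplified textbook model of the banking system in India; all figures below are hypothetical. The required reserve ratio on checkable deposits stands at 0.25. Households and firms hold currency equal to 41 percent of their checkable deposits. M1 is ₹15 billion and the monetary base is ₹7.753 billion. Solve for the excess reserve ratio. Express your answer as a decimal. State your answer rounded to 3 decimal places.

0.069

Using m = M/MB = 15/7.753 ≈ 1.934735. Since m = (1 + c)/(c + rr + e), the denominator satisfies c + rr + e = (1 + c)/m = (1 + 0.41) / 1.934735 ≈ 0.728782.
With c = 0.41 and rr = 0.25, the excess reserve ratio is 0.728782 − 0.41 − 0.25 = 0.068782.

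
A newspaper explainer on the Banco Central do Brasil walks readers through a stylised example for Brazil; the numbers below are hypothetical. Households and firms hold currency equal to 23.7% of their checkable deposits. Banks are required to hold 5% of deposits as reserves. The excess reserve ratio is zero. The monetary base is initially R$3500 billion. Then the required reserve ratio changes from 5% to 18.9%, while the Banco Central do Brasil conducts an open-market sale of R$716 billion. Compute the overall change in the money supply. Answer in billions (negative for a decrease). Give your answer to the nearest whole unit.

Before: m₁ = (1 + 0.237) / (0.05 + 0.237) ≈ 4.31010, MB₁ = 3500, so M₁ = 4.31010 × 3500 = 15085.35 billion.
After: m₂ = (1 + 0.237) / (0.189 + 0.237) ≈ 2.90376, MB₂ = 3500 − 716 = 2784, so M₂ = 2.90376 × 2784 ≈ 8084.0678 billion.
ΔM = M₂ − M₁ = 8084.0678 − 15085.35 = -7001.2822 billion.

-7001 billion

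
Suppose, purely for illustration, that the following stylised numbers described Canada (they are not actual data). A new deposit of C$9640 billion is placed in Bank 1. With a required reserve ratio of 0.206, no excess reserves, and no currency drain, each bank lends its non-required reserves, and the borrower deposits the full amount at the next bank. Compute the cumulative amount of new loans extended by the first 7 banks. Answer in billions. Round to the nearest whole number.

C$29764 billion

Bank i lends (1 − rr)^i of the original deposit: Bank 1 lends 9640·0.7940 = 7654.1600, Bank 2 lends 9640·0.7940² ≈ 6077.4030, and so on.
Summing a geometric series: total = 9640·[0.7940·(1 − 0.7940^7) / (1 − 0.7940)] ≈ 29763.9144 billion.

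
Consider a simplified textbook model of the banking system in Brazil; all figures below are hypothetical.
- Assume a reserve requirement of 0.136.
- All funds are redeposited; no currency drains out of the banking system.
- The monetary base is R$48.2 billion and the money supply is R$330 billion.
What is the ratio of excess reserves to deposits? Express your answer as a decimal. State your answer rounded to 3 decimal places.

0.010

Using m = M/MB = 330/48.2 ≈ 6.846473. Since m = (1 + c)/(c + rr + e), the denominator satisfies c + rr + e = (1 + c)/m = (1 + 0) / 6.846473 ≈ 0.146061.
With c = 0 and rr = 0.136, the ratio of excess reserves to deposits is 0.146061 − 0 − 0.136 = 0.010061.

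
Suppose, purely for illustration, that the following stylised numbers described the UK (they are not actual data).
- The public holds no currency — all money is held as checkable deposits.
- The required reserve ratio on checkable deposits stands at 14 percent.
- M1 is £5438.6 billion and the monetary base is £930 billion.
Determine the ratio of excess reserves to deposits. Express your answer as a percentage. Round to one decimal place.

Using m = M/MB = 5438.6/930 ≈ 5.847957. Since m = (1 + c)/(c + rr + e), the denominator satisfies c + rr + e = (1 + c)/m = (1 + 0) / 5.847957 ≈ 0.171000.
With c = 0 and rr = 0.14, the ratio of excess reserves to deposits is 0.171000 − 0 − 0.14 = 0.031.

3.1%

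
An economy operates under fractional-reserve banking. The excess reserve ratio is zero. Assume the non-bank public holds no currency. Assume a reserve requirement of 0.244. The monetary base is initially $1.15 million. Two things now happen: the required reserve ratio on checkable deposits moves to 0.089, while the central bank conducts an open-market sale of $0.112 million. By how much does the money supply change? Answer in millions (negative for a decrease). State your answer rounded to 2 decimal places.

Before: m₁ = 1 / (0.244) ≈ 4.0984, MB₁ = 1.15, so M₁ = 4.0984 × 1.15 ≈ 4.7132 million.
After: m₂ = 1 / (0.089) ≈ 11.2360, MB₂ = 1.15 − 0.112 = 1.038, so M₂ = 11.2360 × 1.038 ≈ 11.663 million.
ΔM = M₂ − M₁ = 11.663 − 4.7132 = 6.9498 million.

$6.95 million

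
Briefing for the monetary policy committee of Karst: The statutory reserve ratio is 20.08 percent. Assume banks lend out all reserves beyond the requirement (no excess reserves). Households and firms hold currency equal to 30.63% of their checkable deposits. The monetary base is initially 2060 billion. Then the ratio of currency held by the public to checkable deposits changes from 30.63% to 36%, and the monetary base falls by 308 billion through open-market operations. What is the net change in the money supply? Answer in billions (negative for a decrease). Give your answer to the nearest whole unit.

Before: m₁ = (1 + 0.3063) / (0.2008 + 0.3063) ≈ 2.57602, MB₁ = 2060, so M₁ = 2.57602 × 2060 = 5306.6012 billion.
After: m₂ = (1 + 0.36) / (0.2008 + 0.36) ≈ 2.42511, MB₂ = 2060 − 308 = 1752, so M₂ = 2.42511 × 1752 ≈ 4248.7927 billion.
ΔM = M₂ − M₁ = 4248.7927 − 5306.6012 = -1057.8085 billion.

-1058 billion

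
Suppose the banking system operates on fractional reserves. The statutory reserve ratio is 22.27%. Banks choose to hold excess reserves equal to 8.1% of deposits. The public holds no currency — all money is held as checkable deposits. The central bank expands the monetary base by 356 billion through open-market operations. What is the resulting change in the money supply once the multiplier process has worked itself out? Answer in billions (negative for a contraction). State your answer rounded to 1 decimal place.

The money multiplier is m = 1 / (rr + e) = 1 / (0.2227 + 0.081) ≈ 3.29272.
The purchase adds 356 billion of base, so ΔM = m × ΔMB = 3.29272 × (+356) ≈ 1172.2083 billion.

1172.2 billion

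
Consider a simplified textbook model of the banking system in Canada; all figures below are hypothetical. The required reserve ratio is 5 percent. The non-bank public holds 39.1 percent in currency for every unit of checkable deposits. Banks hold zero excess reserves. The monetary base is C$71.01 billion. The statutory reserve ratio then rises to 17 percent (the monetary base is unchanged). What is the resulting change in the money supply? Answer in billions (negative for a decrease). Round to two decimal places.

Initially m₁ = (1 + 0.391) / (0.05 + 0.391) ≈ 3.15420, so M₁ = 3.15420 × 71.01 ≈ 223.9797 billion.
After the change m₂ = (1 + 0.391) / (0.17 + 0.391) ≈ 2.47950, so M₂ = 2.47950 × 71.01 ≈ 176.0693 billion.
ΔM = M₂ − M₁ = 176.0693 − 223.9797 = -47.9104 billion.

-47.91 billion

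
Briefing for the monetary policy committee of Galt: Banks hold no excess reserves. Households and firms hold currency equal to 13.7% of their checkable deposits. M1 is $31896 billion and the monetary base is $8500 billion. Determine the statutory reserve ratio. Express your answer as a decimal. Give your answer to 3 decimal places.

0.166

Using m = M/MB = 31896/8500 ≈ 3.752471. Since m = (1 + c)/(c + rr + e), the denominator satisfies c + rr + e = (1 + c)/m = (1 + 0.137) / 3.752471 ≈ 0.303000.
With c = 0.137 and e = 0, the statutory reserve ratio is 0.303000 − 0.137 − 0 = 0.166.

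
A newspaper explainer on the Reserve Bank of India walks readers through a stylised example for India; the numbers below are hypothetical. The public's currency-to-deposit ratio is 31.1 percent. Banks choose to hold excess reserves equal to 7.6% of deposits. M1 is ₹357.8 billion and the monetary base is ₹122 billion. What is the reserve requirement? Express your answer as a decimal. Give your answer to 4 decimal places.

0.0600

Using m = M/MB = 357.8/122 ≈ 2.932787. Since m = (1 + c)/(c + rr + e), the denominator satisfies c + rr + e = (1 + c)/m = (1 + 0.311) / 2.932787 ≈ 0.447015.
With c = 0.311 and e = 0.076, the reserve requirement is 0.447015 − 0.311 − 0.076 = 0.060015.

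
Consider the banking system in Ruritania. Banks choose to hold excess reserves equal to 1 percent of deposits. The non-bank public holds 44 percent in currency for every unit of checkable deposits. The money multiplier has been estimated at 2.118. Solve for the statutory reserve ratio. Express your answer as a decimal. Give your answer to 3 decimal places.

Using m = 2.118. Since m = (1 + c)/(c + rr + e), the denominator satisfies c + rr + e = (1 + c)/m = (1 + 0.44) / 2.118 ≈ 0.679887.
With c = 0.44 and e = 0.01, the statutory reserve ratio is 0.679887 − 0.44 − 0.01 = 0.229887.

0.230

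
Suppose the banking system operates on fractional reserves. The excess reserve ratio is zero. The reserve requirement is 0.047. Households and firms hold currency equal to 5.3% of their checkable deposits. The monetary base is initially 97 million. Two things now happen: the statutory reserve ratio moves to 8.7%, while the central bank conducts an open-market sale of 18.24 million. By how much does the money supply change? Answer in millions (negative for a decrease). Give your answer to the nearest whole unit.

Before: m₁ = (1 + 0.053) / (0.047 + 0.053) = 10.53, MB₁ = 97, so M₁ = 10.53 × 97 = 1021.41 million.
After: m₂ = (1 + 0.053) / (0.087 + 0.053) ≈ 7.5214, MB₂ = 97 − 18.24 = 78.76, so M₂ = 7.5214 × 78.76 ≈ 592.3855 million.
ΔM = M₂ − M₁ = 592.3855 − 1021.41 = -429.0245 million.

-429 million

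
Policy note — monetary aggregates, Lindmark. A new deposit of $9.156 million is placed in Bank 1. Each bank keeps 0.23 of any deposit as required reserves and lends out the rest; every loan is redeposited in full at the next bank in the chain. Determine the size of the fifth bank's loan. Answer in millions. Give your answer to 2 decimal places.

Each bank lends a fraction (1 − rr) = 0.7700 of the deposit it receives, so Bank 5 receives 9.156·0.7700^4 and lends 9.156·0.7700^5 ≈ 2.4783 million.

$2.48 million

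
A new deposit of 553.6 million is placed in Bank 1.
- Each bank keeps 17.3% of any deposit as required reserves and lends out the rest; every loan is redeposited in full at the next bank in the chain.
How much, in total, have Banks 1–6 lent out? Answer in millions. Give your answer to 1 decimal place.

Bank i lends (1 − rr)^i of the original deposit: Bank 1 lends 553.6·0.8270 = 457.8272, Bank 2 lends 553.6·0.8270² ≈ 378.6231, and so on.
Summing a geometric series: total = 553.6·[0.8270·(1 − 0.8270^6) / (1 − 0.8270)] ≈ 1799.7800 million.

1799.8 million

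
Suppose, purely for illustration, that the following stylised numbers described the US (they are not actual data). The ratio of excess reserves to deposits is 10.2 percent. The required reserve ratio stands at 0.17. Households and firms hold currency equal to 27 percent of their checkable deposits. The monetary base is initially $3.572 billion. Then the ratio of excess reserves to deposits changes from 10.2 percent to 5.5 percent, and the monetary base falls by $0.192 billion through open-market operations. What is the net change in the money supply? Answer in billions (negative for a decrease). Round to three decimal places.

Before: m₁ = (1 + 0.27) / (0.17 + 0.102 + 0.27) ≈ 2.34317, MB₁ = 3.572, so M₁ = 2.34317 × 3.572 ≈ 8.3698 billion.
After: m₂ = (1 + 0.27) / (0.17 + 0.055 + 0.27) ≈ 2.56566, MB₂ = 3.572 − 0.192 = 3.38, so M₂ = 2.56566 × 3.38 ≈ 8.6719 billion.
ΔM = M₂ − M₁ = 8.6719 − 8.3698 = 0.3021 billion.

$0.302 billion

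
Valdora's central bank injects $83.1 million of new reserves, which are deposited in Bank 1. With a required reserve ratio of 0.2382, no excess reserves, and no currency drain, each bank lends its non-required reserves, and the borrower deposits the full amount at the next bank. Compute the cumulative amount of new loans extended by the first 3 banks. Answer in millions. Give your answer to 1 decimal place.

Bank i lends (1 − rr)^i of the original deposit: Bank 1 lends 83.1·0.7618 ≈ 63.3056, Bank 2 lends 83.1·0.7618² ≈ 48.2262, and so on.
Summing a geometric series: total = 83.1·[0.7618·(1 − 0.7618^3) / (1 − 0.7618)] ≈ 148.2705 million.

$148.3 million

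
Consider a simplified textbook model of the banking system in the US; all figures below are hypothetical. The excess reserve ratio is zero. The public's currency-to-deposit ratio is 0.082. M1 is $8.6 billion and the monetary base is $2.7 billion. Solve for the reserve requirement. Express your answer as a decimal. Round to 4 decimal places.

0.2577

Using m = M/MB = 8.6/2.7 ≈ 3.185185. Since m = (1 + c)/(c + rr + e), the denominator satisfies c + rr + e = (1 + c)/m = (1 + 0.082) / 3.185185 ≈ 0.339698.
With c = 0.082 and e = 0, the reserve requirement is 0.339698 − 0.082 − 0 = 0.257698.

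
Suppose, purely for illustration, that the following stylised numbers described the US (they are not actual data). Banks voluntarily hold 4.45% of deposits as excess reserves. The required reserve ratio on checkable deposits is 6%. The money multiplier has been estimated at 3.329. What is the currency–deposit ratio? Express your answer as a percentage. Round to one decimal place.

Using m = 3.329. From m = (1 + c)/(c + rr + e), rearranging gives 1 + c = m·(c + rr + e), so c·(1 − m) = m·(rr + e) − 1.
Hence c = [m·(rr + e) − 1]/(1 − m) = [3.329 × (0.06 + 0.0445) − 1] / (1 − 3.329) ≈ 0.280000.

28.0%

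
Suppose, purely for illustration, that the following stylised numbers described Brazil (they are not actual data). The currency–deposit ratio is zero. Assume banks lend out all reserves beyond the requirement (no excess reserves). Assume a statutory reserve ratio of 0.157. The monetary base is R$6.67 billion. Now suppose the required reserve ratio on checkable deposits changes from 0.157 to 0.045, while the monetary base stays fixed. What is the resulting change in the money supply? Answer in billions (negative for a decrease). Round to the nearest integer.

Initially m₁ = 1 / (0.157) ≈ 6.3694, so M₁ = 6.3694 × 6.67 ≈ 42.4839 billion.
After the change m₂ = 1 / (0.045) ≈ 22.2222, so M₂ = 22.2222 × 6.67 ≈ 148.2221 billion.
ΔM = M₂ − M₁ = 148.2221 − 42.4839 = 105.7382 billion.

R$106 billion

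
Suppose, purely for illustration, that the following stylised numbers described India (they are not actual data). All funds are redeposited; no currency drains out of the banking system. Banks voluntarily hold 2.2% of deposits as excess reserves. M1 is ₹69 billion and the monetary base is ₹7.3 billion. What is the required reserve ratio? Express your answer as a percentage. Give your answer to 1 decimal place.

8.4%

Using m = M/MB = 69/7.3 ≈ 9.452055. Since m = (1 + c)/(c + rr + e), the denominator satisfies c + rr + e = (1 + c)/m = (1 + 0) / 9.452055 ≈ 0.105797.
With c = 0 and e = 0.022, the required reserve ratio is 0.105797 − 0 − 0.022 = 0.083797.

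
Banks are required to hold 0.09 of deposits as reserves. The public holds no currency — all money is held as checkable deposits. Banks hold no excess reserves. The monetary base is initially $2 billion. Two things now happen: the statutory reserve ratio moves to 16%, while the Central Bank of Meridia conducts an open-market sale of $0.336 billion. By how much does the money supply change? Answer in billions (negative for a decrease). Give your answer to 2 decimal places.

-11.82 billion

Before: m₁ = 1 / (0.09) ≈ 11.1111, MB₁ = 2, so M₁ = 11.1111 × 2 = 22.2222 billion.
After: m₂ = 1 / (0.16) = 6.25, MB₂ = 2 − 0.336 = 1.664, so M₂ = 6.25 × 1.664 = 10.4 billion.
ΔM = M₂ − M₁ = 10.4 − 22.2222 = -11.8222 billion.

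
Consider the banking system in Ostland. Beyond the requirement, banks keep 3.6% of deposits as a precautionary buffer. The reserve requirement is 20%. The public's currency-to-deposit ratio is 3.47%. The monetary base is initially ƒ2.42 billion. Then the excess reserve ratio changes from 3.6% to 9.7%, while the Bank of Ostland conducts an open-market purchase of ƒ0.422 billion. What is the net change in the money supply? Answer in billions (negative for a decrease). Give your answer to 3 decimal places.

Before: m₁ = (1 + 0.0347) / (0.2 + 0.036 + 0.0347) ≈ 3.82231, MB₁ = 2.42, so M₁ = 3.82231 × 2.42 ≈ 9.25 billion.
After: m₂ = (1 + 0.0347) / (0.2 + 0.097 + 0.0347) ≈ 3.11938, MB₂ = 2.42 + 0.422 = 2.842, so M₂ = 3.11938 × 2.842 ≈ 8.8653 billion.
ΔM = M₂ − M₁ = 8.8653 − 9.25 = -0.3847 billion.

-0.385 billion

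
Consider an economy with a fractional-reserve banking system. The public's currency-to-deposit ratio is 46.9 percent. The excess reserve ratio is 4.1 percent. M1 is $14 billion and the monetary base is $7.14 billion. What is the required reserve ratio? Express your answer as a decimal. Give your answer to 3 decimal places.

0.239

Using m = M/MB = 14/7.14 ≈ 1.960784. Since m = (1 + c)/(c + rr + e), the denominator satisfies c + rr + e = (1 + c)/m = (1 + 0.469) / 1.960784 ≈ 0.749190.
With c = 0.469 and e = 0.041, the required reserve ratio is 0.749190 − 0.469 − 0.041 = 0.23919.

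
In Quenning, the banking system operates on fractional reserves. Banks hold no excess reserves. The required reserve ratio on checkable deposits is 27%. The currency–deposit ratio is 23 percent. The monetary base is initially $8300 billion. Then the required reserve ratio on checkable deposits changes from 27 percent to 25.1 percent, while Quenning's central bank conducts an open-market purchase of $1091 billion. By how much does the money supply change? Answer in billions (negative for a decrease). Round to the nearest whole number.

Before: m₁ = (1 + 0.23) / (0.27 + 0.23) = 2.46, MB₁ = 8300, so M₁ = 2.46 × 8300 = 20418 billion.
After: m₂ = (1 + 0.23) / (0.251 + 0.23) ≈ 2.55717, MB₂ = 8300 + 1091 = 9391, so M₂ = 2.55717 × 9391 ≈ 24014.3835 billion.
ΔM = M₂ − M₁ = 24014.3835 − 20418 = 3596.3835 billion.

$3596 billion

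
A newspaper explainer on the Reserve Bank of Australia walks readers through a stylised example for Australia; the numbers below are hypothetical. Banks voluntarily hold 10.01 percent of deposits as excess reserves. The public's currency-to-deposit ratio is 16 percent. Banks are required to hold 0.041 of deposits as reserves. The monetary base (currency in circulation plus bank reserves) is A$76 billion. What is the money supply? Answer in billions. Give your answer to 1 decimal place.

A$292.8 billion

The money multiplier is m = (1 + c) / (rr + e + c) = (1 + 0.16) / (0.041 + 0.1001 + 0.16) ≈ 3.8525.
So M = m × MB = 3.8525 × 76 = 292.79 billion.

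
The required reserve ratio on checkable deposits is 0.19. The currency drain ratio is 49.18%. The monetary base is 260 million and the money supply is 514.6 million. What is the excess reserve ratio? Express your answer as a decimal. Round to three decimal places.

0.072

Using m = M/MB = 514.6/260 ≈ 1.979231. Since m = (1 + c)/(c + rr + e), the denominator satisfies c + rr + e = (1 + c)/m = (1 + 0.4918) / 1.979231 ≈ 0.753727.
With c = 0.4918 and rr = 0.19, the excess reserve ratio is 0.753727 − 0.4918 − 0.19 = 0.071927.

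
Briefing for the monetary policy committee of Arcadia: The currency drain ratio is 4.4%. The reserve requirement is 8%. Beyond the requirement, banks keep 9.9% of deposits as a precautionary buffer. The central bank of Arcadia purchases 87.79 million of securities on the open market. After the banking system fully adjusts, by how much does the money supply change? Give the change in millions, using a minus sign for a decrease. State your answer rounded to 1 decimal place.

The money multiplier is m = (1 + c) / (rr + e + c) = (1 + 0.044) / (0.08 + 0.099 + 0.044) ≈ 4.6816.
The purchase adds 87.79 million of base, so ΔM = m × ΔMB = 4.6816 × (+87.79) ≈ 410.9977 million.

411.0 million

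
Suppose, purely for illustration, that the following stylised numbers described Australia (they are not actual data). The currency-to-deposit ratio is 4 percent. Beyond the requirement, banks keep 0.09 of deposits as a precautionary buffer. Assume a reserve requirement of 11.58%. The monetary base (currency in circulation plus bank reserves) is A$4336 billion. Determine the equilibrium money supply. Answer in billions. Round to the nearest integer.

The money multiplier is m = (1 + c) / (rr + e + c) = (1 + 0.04) / (0.1158 + 0.09 + 0.04) ≈ 4.23108.
So M = m × MB = 4.23108 × 4336 ≈ 18345.9629 billion.

A$18346 billion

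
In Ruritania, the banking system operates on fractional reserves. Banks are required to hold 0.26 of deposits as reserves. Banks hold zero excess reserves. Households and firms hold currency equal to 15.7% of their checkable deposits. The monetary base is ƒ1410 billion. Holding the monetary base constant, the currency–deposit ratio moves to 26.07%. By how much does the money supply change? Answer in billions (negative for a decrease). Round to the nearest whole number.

-498 billion

Initially m₁ = (1 + 0.157) / (0.26 + 0.157) ≈ 2.77458, so M₁ = 2.77458 × 1410 = 3912.1578 billion.
After the change m₂ = (1 + 0.2607) / (0.26 + 0.2607) ≈ 2.42116, so M₂ = 2.42116 × 1410 = 3413.8356 billion.
ΔM = M₂ − M₁ = 3413.8356 − 3912.1578 = -498.3222 billion.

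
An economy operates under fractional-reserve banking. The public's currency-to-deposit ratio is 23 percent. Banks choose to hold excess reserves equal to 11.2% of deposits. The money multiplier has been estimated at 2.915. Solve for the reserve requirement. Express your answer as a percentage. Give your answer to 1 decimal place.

8.0%

Using m = 2.915. Since m = (1 + c)/(c + rr + e), the denominator satisfies c + rr + e = (1 + c)/m = (1 + 0.23) / 2.915 ≈ 0.421955.
With c = 0.23 and e = 0.112, the reserve requirement is 0.421955 − 0.23 − 0.112 = 0.079955.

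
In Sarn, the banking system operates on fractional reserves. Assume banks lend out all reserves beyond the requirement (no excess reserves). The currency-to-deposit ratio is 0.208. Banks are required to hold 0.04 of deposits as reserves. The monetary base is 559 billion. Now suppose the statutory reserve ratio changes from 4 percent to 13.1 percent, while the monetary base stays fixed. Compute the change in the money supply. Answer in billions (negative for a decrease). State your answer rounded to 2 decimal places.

-730.92 billion

Initially m₁ = (1 + 0.208) / (0.04 + 0.208) ≈ 4.870968, so M₁ = 4.870968 × 559 ≈ 2722.8711 billion.
After the change m₂ = (1 + 0.208) / (0.131 + 0.208) ≈ 3.563422, so M₂ = 3.563422 × 559 ≈ 1991.9529 billion.
ΔM = M₂ − M₁ = 1991.9529 − 2722.8711 = -730.9182 billion.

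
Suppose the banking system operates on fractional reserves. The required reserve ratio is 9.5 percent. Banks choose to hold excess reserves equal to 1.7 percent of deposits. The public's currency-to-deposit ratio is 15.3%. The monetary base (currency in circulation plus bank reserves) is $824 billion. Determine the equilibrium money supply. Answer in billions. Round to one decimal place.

The money multiplier is m = (1 + c) / (rr + e + c) = (1 + 0.153) / (0.095 + 0.017 + 0.153) ≈ 4.35094.
So M = m × MB = 4.35094 × 824 ≈ 3585.1746 billion.

$3585.2 billion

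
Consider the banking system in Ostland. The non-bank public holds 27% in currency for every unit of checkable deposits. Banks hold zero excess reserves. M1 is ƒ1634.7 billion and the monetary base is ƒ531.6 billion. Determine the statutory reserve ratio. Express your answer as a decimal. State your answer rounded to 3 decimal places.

Using m = M/MB = 1634.7/531.6 ≈ 3.075056. Since m = (1 + c)/(c + rr + e), the denominator satisfies c + rr + e = (1 + c)/m = (1 + 0.27) / 3.075056 ≈ 0.413001.
With c = 0.27 and e = 0, the statutory reserve ratio is 0.413001 − 0.27 − 0 = 0.143001.

0.143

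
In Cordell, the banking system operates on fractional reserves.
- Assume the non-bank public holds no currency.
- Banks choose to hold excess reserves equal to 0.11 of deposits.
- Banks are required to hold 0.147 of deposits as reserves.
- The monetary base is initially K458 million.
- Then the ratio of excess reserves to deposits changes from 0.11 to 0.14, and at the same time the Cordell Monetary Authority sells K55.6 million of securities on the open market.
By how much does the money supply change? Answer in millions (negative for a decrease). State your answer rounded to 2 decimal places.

-380.01 million

Before: m₁ = 1 / (0.147 + 0.11) ≈ 3.891051, MB₁ = 458, so M₁ = 3.891051 × 458 ≈ 1782.1014 million.
After: m₂ = 1 / (0.147 + 0.14) ≈ 3.484321, MB₂ = 458 − 55.6 = 402.4, so M₂ = 3.484321 × 402.4 ≈ 1402.0908 million.
ΔM = M₂ − M₁ = 1402.0908 − 1782.1014 = -380.0106 million.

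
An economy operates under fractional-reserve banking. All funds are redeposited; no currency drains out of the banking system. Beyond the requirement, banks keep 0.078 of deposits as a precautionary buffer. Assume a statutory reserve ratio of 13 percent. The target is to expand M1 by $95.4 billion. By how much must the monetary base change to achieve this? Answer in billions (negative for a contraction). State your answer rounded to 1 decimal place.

$19.8 billion

The money multiplier is m = 1 / (rr + e) = 1 / (0.13 + 0.078) ≈ 4.8077.
ΔMB = ΔM / m = (+95.4) / 4.8077 ≈ 19.8432 billion.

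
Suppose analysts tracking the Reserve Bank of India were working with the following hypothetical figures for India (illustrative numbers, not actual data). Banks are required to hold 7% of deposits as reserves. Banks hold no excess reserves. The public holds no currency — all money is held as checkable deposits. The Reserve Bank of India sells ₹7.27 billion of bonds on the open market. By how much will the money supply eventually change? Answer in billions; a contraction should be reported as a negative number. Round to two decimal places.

-103.86 billion

The simple money multiplier is m = 1/rr = 1/0.07 ≈ 14.2857.
An open-market sale reduces the monetary base by 7.27 billion, so ΔM = m × ΔMB = 14.2857 × (−7.27) ≈ -103.857 billion.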